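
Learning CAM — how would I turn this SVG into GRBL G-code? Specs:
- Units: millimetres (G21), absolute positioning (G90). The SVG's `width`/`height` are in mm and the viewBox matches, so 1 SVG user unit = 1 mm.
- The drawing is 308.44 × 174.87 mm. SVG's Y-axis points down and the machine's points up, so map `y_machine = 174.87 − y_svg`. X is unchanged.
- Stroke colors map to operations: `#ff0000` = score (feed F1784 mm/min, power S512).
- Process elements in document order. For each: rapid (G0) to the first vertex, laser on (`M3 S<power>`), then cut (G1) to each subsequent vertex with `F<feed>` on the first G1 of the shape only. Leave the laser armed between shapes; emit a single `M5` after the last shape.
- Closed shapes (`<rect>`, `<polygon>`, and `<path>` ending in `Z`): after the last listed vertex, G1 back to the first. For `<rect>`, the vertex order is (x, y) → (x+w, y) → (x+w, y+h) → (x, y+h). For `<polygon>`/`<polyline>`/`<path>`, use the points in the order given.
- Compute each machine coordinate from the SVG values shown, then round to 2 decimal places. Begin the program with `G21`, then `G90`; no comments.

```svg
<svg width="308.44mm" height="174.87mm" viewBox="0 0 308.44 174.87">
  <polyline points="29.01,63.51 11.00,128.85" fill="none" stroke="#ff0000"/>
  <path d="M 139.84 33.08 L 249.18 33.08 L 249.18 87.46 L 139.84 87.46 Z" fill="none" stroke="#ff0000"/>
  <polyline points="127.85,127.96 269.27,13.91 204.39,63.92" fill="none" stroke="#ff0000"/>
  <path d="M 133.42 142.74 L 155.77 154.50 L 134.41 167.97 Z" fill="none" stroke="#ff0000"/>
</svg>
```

viewBox `0 0 308.44 174.87` with mm width/height → 1 unit = 1 mm. Flip: y_m = 174.87 − y_svg.

**Shape 1** — `<polyline>` line segment, stroke `#ff0000` → score (S512, F1784). Machine vertices: (29.01,111.36) → (11.00,46.02). Open path.

**Shape 2** — `<path>` rectangle, stroke `#ff0000` → score (S512, F1784). Machine vertices: (139.84,141.79) → (249.18,141.79) → (249.18,87.41) → (139.84,87.41) → (139.84,141.79). Closed: final G1 returns to the first vertex.

**Shape 3** — `<polyline>` open polyline, stroke `#ff0000` → score (S512, F1784). Machine vertices: (127.85,46.91) → (269.27,160.96) → (204.39,110.95). Open path.

**Shape 4** — `<path>` regular polygon, stroke `#ff0000` → score (S512, F1784). Machine vertices: (133.42,32.13) → (155.77,20.37) → (134.41,6.90) → (133.42,32.13). Closed: final G1 returns to the first vertex.

G21
G90
G0 X29.01 Y111.36
M3 S512
G1 X11.00 Y46.02 F1784
G0 X139.84 Y141.79
M3 S512
G1 X249.18 Y141.79 F1784
G1 X249.18 Y87.41
G1 X139.84 Y87.41
G1 X139.84 Y141.79
G0 X127.85 Y46.91
M3 S512
G1 X269.27 Y160.96 F1784
G1 X204.39 Y110.95
G0 X133.42 Y32.13
M3 S512
G1 X155.77 Y20.37 F1784
G1 X134.41 Y6.90
G1 X133.42 Y32.13
M5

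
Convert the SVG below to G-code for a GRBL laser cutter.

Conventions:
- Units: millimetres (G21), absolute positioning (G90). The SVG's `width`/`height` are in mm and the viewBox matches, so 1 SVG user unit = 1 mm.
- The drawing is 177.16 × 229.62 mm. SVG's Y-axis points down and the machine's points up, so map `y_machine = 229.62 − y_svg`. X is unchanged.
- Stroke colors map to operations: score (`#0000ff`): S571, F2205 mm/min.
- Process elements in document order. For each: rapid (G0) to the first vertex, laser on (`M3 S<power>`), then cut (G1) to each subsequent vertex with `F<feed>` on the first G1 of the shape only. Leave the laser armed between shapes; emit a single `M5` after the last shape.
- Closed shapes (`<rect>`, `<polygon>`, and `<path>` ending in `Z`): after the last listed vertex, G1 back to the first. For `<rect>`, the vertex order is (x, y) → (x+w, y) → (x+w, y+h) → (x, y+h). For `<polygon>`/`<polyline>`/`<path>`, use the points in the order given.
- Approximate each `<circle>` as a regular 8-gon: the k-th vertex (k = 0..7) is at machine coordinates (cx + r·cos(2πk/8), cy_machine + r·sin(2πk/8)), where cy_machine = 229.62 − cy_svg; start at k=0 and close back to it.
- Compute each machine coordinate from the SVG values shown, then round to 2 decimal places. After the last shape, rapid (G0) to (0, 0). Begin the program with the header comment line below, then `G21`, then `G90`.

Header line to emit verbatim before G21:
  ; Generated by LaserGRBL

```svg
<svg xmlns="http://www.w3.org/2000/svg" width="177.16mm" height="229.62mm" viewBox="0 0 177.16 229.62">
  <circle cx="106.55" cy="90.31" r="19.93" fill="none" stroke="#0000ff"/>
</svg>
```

1 u = 1 mm; y_m = 229.62 − y.

[1] `<circle>` circle, #0000ff→score S571 F2205: (126.48,139.31) → (120.64,153.40) → (106.55,159.24) → (92.46,153.40) → (86.62,139.31) → (92.46,125.22) → (106.55,119.38) → (120.64,125.22) → (126.48,139.31) (closed)

; Generated by LaserGRBL
G21
G90
G0 X126.48 Y139.31
M3 S571
G1 X120.64 Y153.40 F2205
G1 X106.55 Y159.24
G1 X92.46 Y153.40
G1 X86.62 Y139.31
G1 X92.46 Y125.22
G1 X106.55 Y119.38
G1 X120.64 Y125.22
G1 X126.48 Y139.31
M5
G0 X0.00 Y0.00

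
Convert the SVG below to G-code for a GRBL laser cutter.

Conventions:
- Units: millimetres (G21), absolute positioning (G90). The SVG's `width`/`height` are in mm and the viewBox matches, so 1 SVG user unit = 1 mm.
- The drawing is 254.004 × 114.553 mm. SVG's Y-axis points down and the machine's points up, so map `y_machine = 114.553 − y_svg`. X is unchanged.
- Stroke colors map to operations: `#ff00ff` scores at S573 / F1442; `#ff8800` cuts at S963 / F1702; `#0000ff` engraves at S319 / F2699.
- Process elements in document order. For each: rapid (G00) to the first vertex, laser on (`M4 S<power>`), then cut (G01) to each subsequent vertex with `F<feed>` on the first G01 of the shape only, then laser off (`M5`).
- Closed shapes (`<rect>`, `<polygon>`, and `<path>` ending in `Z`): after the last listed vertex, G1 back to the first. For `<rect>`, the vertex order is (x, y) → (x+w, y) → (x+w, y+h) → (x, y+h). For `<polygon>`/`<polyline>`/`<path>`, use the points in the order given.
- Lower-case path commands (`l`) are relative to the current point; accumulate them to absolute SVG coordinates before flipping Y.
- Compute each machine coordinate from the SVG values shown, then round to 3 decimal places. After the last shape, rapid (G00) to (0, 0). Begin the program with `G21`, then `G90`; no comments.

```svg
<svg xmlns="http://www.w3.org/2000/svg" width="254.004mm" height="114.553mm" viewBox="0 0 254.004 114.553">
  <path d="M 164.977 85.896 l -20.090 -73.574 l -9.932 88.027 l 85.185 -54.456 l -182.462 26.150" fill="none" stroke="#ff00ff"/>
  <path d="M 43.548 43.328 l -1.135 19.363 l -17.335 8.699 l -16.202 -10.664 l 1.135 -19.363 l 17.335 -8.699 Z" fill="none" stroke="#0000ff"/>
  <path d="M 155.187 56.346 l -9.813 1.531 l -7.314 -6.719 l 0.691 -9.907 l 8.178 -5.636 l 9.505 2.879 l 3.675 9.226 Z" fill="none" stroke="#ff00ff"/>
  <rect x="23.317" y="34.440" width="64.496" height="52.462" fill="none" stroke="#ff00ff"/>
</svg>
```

Since the viewBox matches the mm dimensions, user units are millimetres directly. The only transform is the Y-flip y_m = 114.553 − y_svg.

Shape 1 is a open polyline drawn with `<path>`. Its stroke #ff00ff means score at S573, F1442. After flipping Y the toolpath is (164.977,28.657) → (144.887,102.231) → (134.955,14.204) → (220.140,68.660) → (37.678,42.510).

Shape 2 is a regular polygon drawn with `<path>`. Its stroke #0000ff means engrave at S319, F2699. After flipping Y the toolpath is (43.548,71.225) → (42.413,51.862) → (25.078,43.163) → (8.876,53.827) → (10.011,73.190) → (27.346,81.889) → (43.548,71.225), returning to the start.

Shape 3 is a regular polygon drawn with `<path>`. Its stroke #ff00ff means score at S573, F1442. After flipping Y the toolpath is (155.187,58.207) → (145.374,56.676) → (138.060,63.395) → (138.751,73.302) → (146.929,78.938) → (156.434,76.059) → (160.109,66.833) → (155.187,58.207), returning to the start.

Shape 4 is a rectangle drawn with `<rect>`. Its stroke #ff00ff means score at S573, F1442. After flipping Y the toolpath is (23.317,80.113) → (87.813,80.113) → (87.813,27.651) → (23.317,27.651) → (23.317,80.113), returning to the start.

G21
G90
G00 X164.977 Y28.657
M4 S573
G01 X144.887 Y102.231 F1442
G01 X134.955 Y14.204
G01 X220.140 Y68.660
G01 X37.678 Y42.510
M5
G00 X43.548 Y71.225
M4 S319
G01 X42.413 Y51.862 F2699
G01 X25.078 Y43.163
G01 X8.876 Y53.827
G01 X10.011 Y73.190
G01 X27.346 Y81.889
G01 X43.548 Y71.225
M5
G00 X155.187 Y58.207
M4 S573
G01 X145.374 Y56.676 F1442
G01 X138.060 Y63.395
G01 X138.751 Y73.302
G01 X146.929 Y78.938
G01 X156.434 Y76.059
G01 X160.109 Y66.833
G01 X155.187 Y58.207
M5
G00 X23.317 Y80.113
M4 S573
G01 X87.813 Y80.113 F1442
G01 X87.813 Y27.651
G01 X23.317 Y27.651
G01 X23.317 Y80.113
M5
G00 X0.000 Y0.000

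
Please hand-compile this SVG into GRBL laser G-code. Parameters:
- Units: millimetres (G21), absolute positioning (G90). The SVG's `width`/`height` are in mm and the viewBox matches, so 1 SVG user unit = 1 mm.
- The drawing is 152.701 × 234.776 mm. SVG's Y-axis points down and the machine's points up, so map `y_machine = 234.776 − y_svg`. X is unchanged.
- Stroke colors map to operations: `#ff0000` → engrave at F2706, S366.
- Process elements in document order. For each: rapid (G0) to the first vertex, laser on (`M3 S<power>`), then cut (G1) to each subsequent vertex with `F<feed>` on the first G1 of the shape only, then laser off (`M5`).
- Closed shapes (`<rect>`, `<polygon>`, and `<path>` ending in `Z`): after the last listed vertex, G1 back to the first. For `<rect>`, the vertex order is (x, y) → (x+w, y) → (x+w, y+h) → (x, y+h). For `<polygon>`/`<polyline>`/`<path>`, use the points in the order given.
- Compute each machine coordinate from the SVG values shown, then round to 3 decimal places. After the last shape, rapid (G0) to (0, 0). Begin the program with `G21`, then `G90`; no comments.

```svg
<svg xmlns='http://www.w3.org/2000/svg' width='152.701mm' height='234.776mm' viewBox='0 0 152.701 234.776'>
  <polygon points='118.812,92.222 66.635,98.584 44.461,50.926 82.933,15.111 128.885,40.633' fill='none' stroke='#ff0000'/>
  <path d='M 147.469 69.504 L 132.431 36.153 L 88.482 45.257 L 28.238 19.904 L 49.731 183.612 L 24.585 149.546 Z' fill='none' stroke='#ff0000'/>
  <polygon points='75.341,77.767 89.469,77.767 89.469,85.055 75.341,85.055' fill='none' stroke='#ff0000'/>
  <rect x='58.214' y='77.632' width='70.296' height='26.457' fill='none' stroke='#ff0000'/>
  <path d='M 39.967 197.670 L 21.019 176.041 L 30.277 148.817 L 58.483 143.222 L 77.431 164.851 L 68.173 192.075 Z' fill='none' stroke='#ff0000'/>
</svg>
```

Since the viewBox matches the mm dimensions, user units are millimetres directly. The only transform is the Y-flip y_m = 234.776 − y_svg.

Shape 1 is a regular polygon drawn with `<polygon>`. Its stroke #ff0000 means engrave at S366, F2706. After flipping Y the toolpath is (118.812,142.554) → (66.635,136.192) → (44.461,183.850) → (82.933,219.665) → (128.885,194.143) → (118.812,142.554), returning to the start.

Shape 2 is a closed polygon drawn with `<path>`. Its stroke #ff0000 means engrave at S366, F2706. After flipping Y the toolpath is (147.469,165.272) → (132.431,198.623) → (88.482,189.519) → (28.238,214.872) → (49.731,51.164) → (24.585,85.230) → (147.469,165.272), returning to the start.

Shape 3 is a rectangle drawn with `<polygon>`. Its stroke #ff0000 means engrave at S366, F2706. After flipping Y the toolpath is (75.341,157.009) → (89.469,157.009) → (89.469,149.721) → (75.341,149.721) → (75.341,157.009), returning to the start.

Shape 4 is a rectangle drawn with `<rect>`. Its stroke #ff0000 means engrave at S366, F2706. After flipping Y the toolpath is (58.214,157.144) → (128.510,157.144) → (128.510,130.687) → (58.214,130.687) → (58.214,157.144), returning to the start.

Shape 5 is a regular polygon drawn with `<path>`. Its stroke #ff0000 means engrave at S366, F2706. After flipping Y the toolpath is (39.967,37.106) → (21.019,58.735) → (30.277,85.959) → (58.483,91.554) → (77.431,69.925) → (68.173,42.701) → (39.967,37.106), returning to the start.

G21
G90
G0 X118.812 Y142.554
M3 S366
G1 X66.635 Y136.192 F2706
G1 X44.461 Y183.850
G1 X82.933 Y219.665
G1 X128.885 Y194.143
G1 X118.812 Y142.554
M5
G0 X147.469 Y165.272
M3 S366
G1 X132.431 Y198.623 F2706
G1 X88.482 Y189.519
G1 X28.238 Y214.872
G1 X49.731 Y51.164
G1 X24.585 Y85.230
G1 X147.469 Y165.272
M5
G0 X75.341 Y157.009
M3 S366
G1 X89.469 Y157.009 F2706
G1 X89.469 Y149.721
G1 X75.341 Y149.721
G1 X75.341 Y157.009
M5
G0 X58.214 Y157.144
M3 S366
G1 X128.510 Y157.144 F2706
G1 X128.510 Y130.687
G1 X58.214 Y130.687
G1 X58.214 Y157.144
M5
G0 X39.967 Y37.106
M3 S366
G1 X21.019 Y58.735 F2706
G1 X30.277 Y85.959
G1 X58.483 Y91.554
G1 X77.431 Y69.925
G1 X68.173 Y42.701
G1 X39.967 Y37.106
M5
G0 X0.000 Y0.000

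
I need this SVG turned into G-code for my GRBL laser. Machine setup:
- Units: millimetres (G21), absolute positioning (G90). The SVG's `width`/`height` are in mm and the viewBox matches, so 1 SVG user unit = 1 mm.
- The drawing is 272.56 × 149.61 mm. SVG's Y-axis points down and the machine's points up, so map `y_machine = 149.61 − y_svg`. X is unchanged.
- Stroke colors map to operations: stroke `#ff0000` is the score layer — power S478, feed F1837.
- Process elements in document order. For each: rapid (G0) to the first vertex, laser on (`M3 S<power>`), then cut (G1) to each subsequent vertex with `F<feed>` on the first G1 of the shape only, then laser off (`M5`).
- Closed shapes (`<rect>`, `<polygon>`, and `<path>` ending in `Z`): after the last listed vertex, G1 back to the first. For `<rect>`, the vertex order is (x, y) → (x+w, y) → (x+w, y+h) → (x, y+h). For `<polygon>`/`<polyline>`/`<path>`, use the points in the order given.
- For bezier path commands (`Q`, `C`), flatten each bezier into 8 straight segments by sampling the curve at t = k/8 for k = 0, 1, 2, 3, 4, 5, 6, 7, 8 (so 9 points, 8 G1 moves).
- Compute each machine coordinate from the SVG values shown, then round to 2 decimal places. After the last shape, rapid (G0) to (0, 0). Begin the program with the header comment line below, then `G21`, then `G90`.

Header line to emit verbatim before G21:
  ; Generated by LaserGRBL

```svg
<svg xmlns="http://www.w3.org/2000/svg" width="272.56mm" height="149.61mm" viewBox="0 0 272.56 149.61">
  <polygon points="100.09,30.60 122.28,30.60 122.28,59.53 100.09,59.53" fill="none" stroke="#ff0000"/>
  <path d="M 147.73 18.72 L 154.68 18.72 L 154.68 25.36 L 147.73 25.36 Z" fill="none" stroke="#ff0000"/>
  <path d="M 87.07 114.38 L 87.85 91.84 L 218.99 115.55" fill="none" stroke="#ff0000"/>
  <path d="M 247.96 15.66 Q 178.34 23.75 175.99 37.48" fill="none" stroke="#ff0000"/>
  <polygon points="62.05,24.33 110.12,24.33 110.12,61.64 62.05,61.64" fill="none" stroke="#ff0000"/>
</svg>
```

; Generated by LaserGRBL
G21
G90
G0 X100.09 Y119.01
M3 S478
G1 X122.28 Y119.01 F1837
G1 X122.28 Y90.08
G1 X100.09 Y90.08
G1 X100.09 Y119.01
M5
G0 X147.73 Y130.89
M3 S478
G1 X154.68 Y130.89 F1837
G1 X154.68 Y124.25
G1 X147.73 Y124.25
G1 X147.73 Y130.89
M5
G0 X87.07 Y35.23
M3 S478
G1 X87.85 Y57.77 F1837
G1 X218.99 Y34.06
M5
G0 X247.96 Y133.95
M3 S478
G1 X231.61 Y131.84 F1837
G1 X217.35 Y129.55
G1 X205.20 Y127.09
G1 X195.16 Y124.45
G1 X187.21 Y121.63
G1 X181.37 Y118.64
G1 X177.63 Y115.47
G1 X175.99 Y112.13
M5
G0 X62.05 Y125.28
M3 S478
G1 X110.12 Y125.28 F1837
G1 X110.12 Y87.97
G1 X62.05 Y87.97
G1 X62.05 Y125.28
M5
G0 X0.00 Y0.00

Since the viewBox matches the mm dimensions, user units are millimetres directly. The only transform is the Y-flip y_m = 149.61 − y_svg.

Shape 1 is a rectangle drawn with `<polygon>`. Its stroke #ff0000 means score at S478, F1837. After flipping Y the toolpath is (100.09,119.01) → (122.28,119.01) → (122.28,90.08) → (100.09,90.08) → (100.09,119.01), returning to the start.

Shape 2 is a rectangle drawn with `<path>`. Its stroke #ff0000 means score at S478, F1837. After flipping Y the toolpath is (147.73,130.89) → (154.68,130.89) → (154.68,124.25) → (147.73,124.25) → (147.73,130.89), returning to the start.

Shape 3 is a open polyline drawn with `<path>`. Its stroke #ff0000 means score at S478, F1837. After flipping Y the toolpath is (87.07,35.23) → (87.85,57.77) → (218.99,34.06).

Shape 4 is a quadratic bezier drawn with `<path>`. Its stroke #ff0000 means score at S478, F1837. After flipping Y the toolpath is (247.96,133.95) → (231.61,131.84) → (217.35,129.55) → (205.20,127.09) → (195.16,124.45) → (187.21,121.63) → (181.37,118.64) → (177.63,115.47) → (175.99,112.13).

Shape 5 is a rectangle drawn with `<polygon>`. Its stroke #ff0000 means score at S478, F1837. After flipping Y the toolpath is (62.05,125.28) → (110.12,125.28) → (110.12,87.97) → (62.05,87.97) → (62.05,125.28), returning to the start.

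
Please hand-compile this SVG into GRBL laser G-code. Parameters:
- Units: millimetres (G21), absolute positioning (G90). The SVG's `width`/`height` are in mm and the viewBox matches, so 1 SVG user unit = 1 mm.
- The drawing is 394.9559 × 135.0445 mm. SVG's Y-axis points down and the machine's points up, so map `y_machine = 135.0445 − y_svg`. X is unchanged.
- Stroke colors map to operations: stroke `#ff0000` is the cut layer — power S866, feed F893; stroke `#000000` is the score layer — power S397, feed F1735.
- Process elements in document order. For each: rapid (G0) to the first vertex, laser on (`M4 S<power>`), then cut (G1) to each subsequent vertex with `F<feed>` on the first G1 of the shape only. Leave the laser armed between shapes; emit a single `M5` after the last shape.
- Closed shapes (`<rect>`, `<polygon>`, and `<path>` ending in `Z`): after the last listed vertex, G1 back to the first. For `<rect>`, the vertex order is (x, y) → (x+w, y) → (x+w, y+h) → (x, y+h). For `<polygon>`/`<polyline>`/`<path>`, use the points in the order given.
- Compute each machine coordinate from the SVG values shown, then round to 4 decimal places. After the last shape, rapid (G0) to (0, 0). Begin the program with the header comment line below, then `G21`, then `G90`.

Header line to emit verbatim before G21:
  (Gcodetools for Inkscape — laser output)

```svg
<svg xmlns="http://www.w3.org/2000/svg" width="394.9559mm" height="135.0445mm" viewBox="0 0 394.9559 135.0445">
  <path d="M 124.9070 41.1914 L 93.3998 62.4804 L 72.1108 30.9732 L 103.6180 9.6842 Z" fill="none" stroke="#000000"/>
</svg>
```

1 u = 1 mm; y_m = 135.0445 − y.

[1] `<path>` regular polygon, #000000→score S397 F1735: (124.9070,93.8531) → (93.3998,72.5641) → (72.1108,104.0713) → (103.6180,125.3603) → (124.9070,93.8531) (closed)

(Gcodetools for Inkscape — laser output)
G21
G90
G0 X124.9070 Y93.8531
M4 S397
G1 X93.3998 Y72.5641 F1735
G1 X72.1108 Y104.0713
G1 X103.6180 Y125.3603
G1 X124.9070 Y93.8531
M5
G0 X0.0000 Y0.0000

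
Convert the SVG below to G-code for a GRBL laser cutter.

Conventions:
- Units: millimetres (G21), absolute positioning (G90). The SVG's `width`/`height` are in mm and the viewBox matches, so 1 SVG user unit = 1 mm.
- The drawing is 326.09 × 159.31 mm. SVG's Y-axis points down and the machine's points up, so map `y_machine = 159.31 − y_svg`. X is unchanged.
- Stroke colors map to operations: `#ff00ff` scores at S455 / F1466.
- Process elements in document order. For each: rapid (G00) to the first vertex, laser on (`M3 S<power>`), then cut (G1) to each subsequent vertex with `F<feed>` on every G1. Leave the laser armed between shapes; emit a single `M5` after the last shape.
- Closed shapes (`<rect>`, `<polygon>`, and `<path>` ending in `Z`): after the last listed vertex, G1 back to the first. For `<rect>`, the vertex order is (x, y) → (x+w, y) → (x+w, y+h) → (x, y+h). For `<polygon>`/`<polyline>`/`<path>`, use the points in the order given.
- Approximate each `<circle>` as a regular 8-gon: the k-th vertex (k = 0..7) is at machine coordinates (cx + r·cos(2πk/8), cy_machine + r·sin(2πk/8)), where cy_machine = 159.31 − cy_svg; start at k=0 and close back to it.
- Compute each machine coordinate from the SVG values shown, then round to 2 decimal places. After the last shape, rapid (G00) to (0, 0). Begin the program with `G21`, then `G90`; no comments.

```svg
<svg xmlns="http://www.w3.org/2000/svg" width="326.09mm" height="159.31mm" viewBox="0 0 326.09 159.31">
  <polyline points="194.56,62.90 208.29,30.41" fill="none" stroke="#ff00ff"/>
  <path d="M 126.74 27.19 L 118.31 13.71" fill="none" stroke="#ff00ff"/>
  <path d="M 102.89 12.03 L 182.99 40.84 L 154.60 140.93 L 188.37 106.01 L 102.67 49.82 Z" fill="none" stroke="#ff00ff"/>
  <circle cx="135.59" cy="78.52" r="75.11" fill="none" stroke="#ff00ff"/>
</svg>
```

G21
G90
G00 X194.56 Y96.41
M3 S455
G1 X208.29 Y128.90 F1466
G00 X126.74 Y132.12
M3 S455
G1 X118.31 Y145.60 F1466
G00 X102.89 Y147.28
M3 S455
G1 X182.99 Y118.47 F1466
G1 X154.60 Y18.38 F1466
G1 X188.37 Y53.30 F1466
G1 X102.67 Y109.49 F1466
G1 X102.89 Y147.28 F1466
G00 X210.70 Y80.79
M3 S455
G1 X188.70 Y133.90 F1466
G1 X135.59 Y155.90 F1466
G1 X82.48 Y133.90 F1466
G1 X60.48 Y80.79 F1466
G1 X82.48 Y27.68 F1466
G1 X135.59 Y5.68 F1466
G1 X188.70 Y27.68 F1466
G1 X210.70 Y80.79 F1466
M5
G00 X0.00 Y0.00

1 u = 1 mm; y_m = 159.31 − y.

[1] `<polyline>` line segment, #ff00ff→score S455 F1466: (194.56,96.41) → (208.29,128.90)

[2] `<path>` line segment, #ff00ff→score S455 F1466: (126.74,132.12) → (118.31,145.60)

[3] `<path>` closed polygon, #ff00ff→score S455 F1466: (102.89,147.28) → (182.99,118.47) → (154.60,18.38) → (188.37,53.30) → (102.67,109.49) → (102.89,147.28) (closed)

[4] `<circle>` circle, #ff00ff→score S455 F1466: (210.70,80.79) → (188.70,133.90) → (135.59,155.90) → (82.48,133.90) → (60.48,80.79) → (82.48,27.68) → (135.59,5.68) → (188.70,27.68) → (210.70,80.79) (closed)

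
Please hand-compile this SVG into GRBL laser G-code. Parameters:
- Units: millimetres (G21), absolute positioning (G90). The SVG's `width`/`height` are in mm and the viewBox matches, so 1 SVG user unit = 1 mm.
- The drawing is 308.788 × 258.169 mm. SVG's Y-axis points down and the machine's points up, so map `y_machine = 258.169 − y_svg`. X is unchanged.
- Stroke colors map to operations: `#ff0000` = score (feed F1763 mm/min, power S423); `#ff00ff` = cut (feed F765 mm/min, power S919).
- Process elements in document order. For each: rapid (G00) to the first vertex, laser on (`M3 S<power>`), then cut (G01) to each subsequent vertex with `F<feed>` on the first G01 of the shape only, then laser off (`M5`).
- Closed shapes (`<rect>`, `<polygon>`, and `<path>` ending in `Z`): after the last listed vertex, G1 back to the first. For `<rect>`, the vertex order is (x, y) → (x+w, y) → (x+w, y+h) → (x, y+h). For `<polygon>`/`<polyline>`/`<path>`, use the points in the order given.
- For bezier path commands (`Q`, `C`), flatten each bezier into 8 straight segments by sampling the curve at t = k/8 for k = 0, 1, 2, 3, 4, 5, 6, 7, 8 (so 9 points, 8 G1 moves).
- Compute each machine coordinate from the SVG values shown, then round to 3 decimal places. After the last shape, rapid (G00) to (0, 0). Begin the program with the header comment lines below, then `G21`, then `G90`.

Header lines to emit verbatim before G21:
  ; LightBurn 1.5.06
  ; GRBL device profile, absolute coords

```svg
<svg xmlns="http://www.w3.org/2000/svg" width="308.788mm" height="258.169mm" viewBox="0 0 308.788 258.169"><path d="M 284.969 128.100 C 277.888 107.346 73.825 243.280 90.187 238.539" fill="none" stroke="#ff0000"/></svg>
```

1 u = 1 mm; y_m = 258.169 − y.

[1] `<path>` cubic bezier, #ff0000→score S423 F1763: (284.969,130.069) → (273.895,131.088) → (249.246,120.902) → (215.913,102.996) → (178.787,80.854) → (142.760,57.962) → (112.723,37.805) → (93.568,23.865) → (90.187,19.630)

; LightBurn 1.5.06
; GRBL device profile, absolute coords
G21
G90
G00 X284.969 Y130.069
M3 S423
G01 X273.895 Y131.088 F1763
G01 X249.246 Y120.902
G01 X215.913 Y102.996
G01 X178.787 Y80.854
G01 X142.760 Y57.962
G01 X112.723 Y37.805
G01 X93.568 Y23.865
G01 X90.187 Y19.630
M5
G00 X0.000 Y0.000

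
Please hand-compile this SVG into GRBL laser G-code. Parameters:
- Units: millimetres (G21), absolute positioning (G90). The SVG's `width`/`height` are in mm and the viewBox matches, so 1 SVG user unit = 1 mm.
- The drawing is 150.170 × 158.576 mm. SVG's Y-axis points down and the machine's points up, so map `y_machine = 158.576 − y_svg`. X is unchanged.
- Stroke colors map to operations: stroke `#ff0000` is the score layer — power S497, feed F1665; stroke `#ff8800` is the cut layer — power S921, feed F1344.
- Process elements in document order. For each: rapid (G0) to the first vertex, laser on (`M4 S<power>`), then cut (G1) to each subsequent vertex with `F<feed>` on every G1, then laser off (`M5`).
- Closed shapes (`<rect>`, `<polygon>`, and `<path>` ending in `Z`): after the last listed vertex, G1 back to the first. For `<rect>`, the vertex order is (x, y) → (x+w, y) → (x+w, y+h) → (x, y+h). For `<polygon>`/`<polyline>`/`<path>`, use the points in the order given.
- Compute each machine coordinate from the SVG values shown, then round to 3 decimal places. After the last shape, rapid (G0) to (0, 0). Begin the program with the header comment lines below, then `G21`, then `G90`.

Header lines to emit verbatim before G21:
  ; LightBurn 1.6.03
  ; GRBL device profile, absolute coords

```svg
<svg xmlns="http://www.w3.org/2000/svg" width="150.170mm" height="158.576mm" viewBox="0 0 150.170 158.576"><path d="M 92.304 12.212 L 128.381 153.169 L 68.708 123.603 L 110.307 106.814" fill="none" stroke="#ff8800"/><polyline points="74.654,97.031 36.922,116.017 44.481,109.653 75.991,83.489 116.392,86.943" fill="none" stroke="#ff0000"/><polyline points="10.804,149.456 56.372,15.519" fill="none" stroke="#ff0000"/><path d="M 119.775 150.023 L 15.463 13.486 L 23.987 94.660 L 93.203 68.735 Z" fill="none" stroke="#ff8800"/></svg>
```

viewBox `0 0 150.170 158.576` with mm width/height → 1 unit = 1 mm. Flip: y_m = 158.576 − y_svg.

**Shape 1** — `<path>` open polyline, stroke `#ff8800` → cut (S921, F1344). Machine vertices: (92.304,146.364) → (128.381,5.407) → (68.708,34.973) → (110.307,51.762). Open path.

**Shape 2** — `<polyline>` open polyline, stroke `#ff0000` → score (S497, F1665). Machine vertices: (74.654,61.545) → (36.922,42.559) → (44.481,48.923) → (75.991,75.087) → (116.392,71.633). Open path.

**Shape 3** — `<polyline>` line segment, stroke `#ff0000` → score (S497, F1665). Machine vertices: (10.804,9.120) → (56.372,143.057). Open path.

**Shape 4** — `<path>` closed polygon, stroke `#ff8800` → cut (S921, F1344). Machine vertices: (119.775,8.553) → (15.463,145.090) → (23.987,63.916) → (93.203,89.841) → (119.775,8.553). Closed: final G1 returns to the first vertex.

; LightBurn 1.6.03
; GRBL device profile, absolute coords
G21
G90
G0 X92.304 Y146.364
M4 S921
G1 X128.381 Y5.407 F1344
G1 X68.708 Y34.973 F1344
G1 X110.307 Y51.762 F1344
M5
G0 X74.654 Y61.545
M4 S497
G1 X36.922 Y42.559 F1665
G1 X44.481 Y48.923 F1665
G1 X75.991 Y75.087 F1665
G1 X116.392 Y71.633 F1665
M5
G0 X10.804 Y9.120
M4 S497
G1 X56.372 Y143.057 F1665
M5
G0 X119.775 Y8.553
M4 S921
G1 X15.463 Y145.090 F1344
G1 X23.987 Y63.916 F1344
G1 X93.203 Y89.841 F1344
G1 X119.775 Y8.553 F1344
M5
G0 X0.000 Y0.000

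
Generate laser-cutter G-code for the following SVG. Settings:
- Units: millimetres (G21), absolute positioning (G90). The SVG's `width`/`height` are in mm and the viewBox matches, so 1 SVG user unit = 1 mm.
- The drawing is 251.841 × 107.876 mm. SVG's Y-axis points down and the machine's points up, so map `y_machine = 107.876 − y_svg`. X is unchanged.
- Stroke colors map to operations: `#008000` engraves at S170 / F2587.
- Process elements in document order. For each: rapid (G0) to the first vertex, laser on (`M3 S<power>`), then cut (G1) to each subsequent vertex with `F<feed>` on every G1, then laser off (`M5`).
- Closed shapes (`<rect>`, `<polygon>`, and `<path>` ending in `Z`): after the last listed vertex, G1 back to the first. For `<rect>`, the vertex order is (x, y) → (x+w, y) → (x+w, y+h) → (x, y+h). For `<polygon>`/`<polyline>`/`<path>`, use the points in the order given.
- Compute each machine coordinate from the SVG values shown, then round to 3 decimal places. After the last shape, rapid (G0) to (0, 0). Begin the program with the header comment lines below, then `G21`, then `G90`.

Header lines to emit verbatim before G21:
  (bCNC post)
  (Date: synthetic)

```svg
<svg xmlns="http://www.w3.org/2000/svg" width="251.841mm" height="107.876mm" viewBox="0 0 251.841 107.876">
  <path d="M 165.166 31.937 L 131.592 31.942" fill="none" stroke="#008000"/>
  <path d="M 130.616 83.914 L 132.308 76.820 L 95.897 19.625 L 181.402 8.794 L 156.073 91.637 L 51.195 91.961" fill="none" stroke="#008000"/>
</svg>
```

(bCNC post)
(Date: synthetic)
G21
G90
G0 X165.166 Y75.939
M3 S170
G1 X131.592 Y75.934 F2587
M5
G0 X130.616 Y23.962
M3 S170
G1 X132.308 Y31.056 F2587
G1 X95.897 Y88.251 F2587
G1 X181.402 Y99.082 F2587
G1 X156.073 Y16.239 F2587
G1 X51.195 Y15.915 F2587
M5
G0 X0.000 Y0.000

Since the viewBox matches the mm dimensions, user units are millimetres directly. The only transform is the Y-flip y_m = 107.876 − y_svg.

Shape 1 is a line segment drawn with `<path>`. Its stroke #008000 means engrave at S170, F2587. After flipping Y the toolpath is (165.166,75.939) → (131.592,75.934).

Shape 2 is a open polyline drawn with `<path>`. Its stroke #008000 means engrave at S170, F2587. After flipping Y the toolpath is (130.616,23.962) → (132.308,31.056) → (95.897,88.251) → (181.402,99.082) → (156.073,16.239) → (51.195,15.915).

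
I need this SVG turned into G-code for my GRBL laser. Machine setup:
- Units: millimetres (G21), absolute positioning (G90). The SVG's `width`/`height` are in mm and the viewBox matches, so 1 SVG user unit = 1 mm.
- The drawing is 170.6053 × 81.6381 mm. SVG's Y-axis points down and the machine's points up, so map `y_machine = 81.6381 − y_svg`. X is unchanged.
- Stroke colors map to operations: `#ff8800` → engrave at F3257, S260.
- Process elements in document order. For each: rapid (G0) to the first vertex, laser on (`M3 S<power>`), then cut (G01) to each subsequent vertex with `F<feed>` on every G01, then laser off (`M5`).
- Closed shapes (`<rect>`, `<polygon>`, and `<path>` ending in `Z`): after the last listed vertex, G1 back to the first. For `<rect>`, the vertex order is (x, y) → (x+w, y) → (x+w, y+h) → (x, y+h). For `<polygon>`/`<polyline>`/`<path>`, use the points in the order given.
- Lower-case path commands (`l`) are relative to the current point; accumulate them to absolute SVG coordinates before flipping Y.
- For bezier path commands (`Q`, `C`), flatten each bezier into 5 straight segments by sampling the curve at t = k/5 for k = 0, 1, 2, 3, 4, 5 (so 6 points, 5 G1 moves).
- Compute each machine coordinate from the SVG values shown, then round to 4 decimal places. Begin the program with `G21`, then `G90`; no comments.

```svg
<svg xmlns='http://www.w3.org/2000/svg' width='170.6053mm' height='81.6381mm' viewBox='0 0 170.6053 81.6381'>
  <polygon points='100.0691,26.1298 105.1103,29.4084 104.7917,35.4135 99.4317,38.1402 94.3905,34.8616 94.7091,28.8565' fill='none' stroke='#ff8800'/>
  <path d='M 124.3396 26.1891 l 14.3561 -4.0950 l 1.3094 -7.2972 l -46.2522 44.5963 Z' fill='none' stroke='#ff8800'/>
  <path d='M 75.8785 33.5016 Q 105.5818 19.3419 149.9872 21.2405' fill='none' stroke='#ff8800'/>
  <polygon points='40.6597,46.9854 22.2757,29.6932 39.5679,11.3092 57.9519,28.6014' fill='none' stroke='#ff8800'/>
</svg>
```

Since the viewBox matches the mm dimensions, user units are millimetres directly. The only transform is the Y-flip y_m = 81.6381 − y_svg.

Shape 1 is a regular polygon drawn with `<polygon>`. Its stroke #ff8800 means engrave at S260, F3257. After flipping Y the toolpath is (100.0691,55.5083) → (105.1103,52.2297) → (104.7917,46.2246) → (99.4317,43.4979) → (94.3905,46.7765) → (94.7091,52.7816) → (100.0691,55.5083), returning to the start.

Shape 2 is a closed polygon drawn with `<path>`. Its stroke #ff8800 means engrave at S260, F3257. After flipping Y the toolpath is (124.3396,55.4490) → (138.6957,59.5440) → (140.0051,66.8412) → (93.7529,22.2449) → (124.3396,55.4490), returning to the start.

Shape 3 is a quadratic bezier drawn with `<path>`. Its stroke #ff8800 means engrave at S260, F3257. After flipping Y the toolpath is (75.8785,48.1365) → (88.3479,53.1580) → (101.9935,56.8949) → (116.8152,59.3472) → (132.8131,60.5147) → (149.9872,60.3976).

Shape 4 is a regular polygon drawn with `<polygon>`. Its stroke #ff8800 means engrave at S260, F3257. After flipping Y the toolpath is (40.6597,34.6527) → (22.2757,51.9449) → (39.5679,70.3289) → (57.9519,53.0367) → (40.6597,34.6527), returning to the start.

G21
G90
G0 X100.0691 Y55.5083
M3 S260
G01 X105.1103 Y52.2297 F3257
G01 X104.7917 Y46.2246 F3257
G01 X99.4317 Y43.4979 F3257
G01 X94.3905 Y46.7765 F3257
G01 X94.7091 Y52.7816 F3257
G01 X100.0691 Y55.5083 F3257
M5
G0 X124.3396 Y55.4490
M3 S260
G01 X138.6957 Y59.5440 F3257
G01 X140.0051 Y66.8412 F3257
G01 X93.7529 Y22.2449 F3257
G01 X124.3396 Y55.4490 F3257
M5
G0 X75.8785 Y48.1365
M3 S260
G01 X88.3479 Y53.1580 F3257
G01 X101.9935 Y56.8949 F3257
G01 X116.8152 Y59.3472 F3257
G01 X132.8131 Y60.5147 F3257
G01 X149.9872 Y60.3976 F3257
M5
G0 X40.6597 Y34.6527
M3 S260
G01 X22.2757 Y51.9449 F3257
G01 X39.5679 Y70.3289 F3257
G01 X57.9519 Y53.0367 F3257
G01 X40.6597 Y34.6527 F3257
M5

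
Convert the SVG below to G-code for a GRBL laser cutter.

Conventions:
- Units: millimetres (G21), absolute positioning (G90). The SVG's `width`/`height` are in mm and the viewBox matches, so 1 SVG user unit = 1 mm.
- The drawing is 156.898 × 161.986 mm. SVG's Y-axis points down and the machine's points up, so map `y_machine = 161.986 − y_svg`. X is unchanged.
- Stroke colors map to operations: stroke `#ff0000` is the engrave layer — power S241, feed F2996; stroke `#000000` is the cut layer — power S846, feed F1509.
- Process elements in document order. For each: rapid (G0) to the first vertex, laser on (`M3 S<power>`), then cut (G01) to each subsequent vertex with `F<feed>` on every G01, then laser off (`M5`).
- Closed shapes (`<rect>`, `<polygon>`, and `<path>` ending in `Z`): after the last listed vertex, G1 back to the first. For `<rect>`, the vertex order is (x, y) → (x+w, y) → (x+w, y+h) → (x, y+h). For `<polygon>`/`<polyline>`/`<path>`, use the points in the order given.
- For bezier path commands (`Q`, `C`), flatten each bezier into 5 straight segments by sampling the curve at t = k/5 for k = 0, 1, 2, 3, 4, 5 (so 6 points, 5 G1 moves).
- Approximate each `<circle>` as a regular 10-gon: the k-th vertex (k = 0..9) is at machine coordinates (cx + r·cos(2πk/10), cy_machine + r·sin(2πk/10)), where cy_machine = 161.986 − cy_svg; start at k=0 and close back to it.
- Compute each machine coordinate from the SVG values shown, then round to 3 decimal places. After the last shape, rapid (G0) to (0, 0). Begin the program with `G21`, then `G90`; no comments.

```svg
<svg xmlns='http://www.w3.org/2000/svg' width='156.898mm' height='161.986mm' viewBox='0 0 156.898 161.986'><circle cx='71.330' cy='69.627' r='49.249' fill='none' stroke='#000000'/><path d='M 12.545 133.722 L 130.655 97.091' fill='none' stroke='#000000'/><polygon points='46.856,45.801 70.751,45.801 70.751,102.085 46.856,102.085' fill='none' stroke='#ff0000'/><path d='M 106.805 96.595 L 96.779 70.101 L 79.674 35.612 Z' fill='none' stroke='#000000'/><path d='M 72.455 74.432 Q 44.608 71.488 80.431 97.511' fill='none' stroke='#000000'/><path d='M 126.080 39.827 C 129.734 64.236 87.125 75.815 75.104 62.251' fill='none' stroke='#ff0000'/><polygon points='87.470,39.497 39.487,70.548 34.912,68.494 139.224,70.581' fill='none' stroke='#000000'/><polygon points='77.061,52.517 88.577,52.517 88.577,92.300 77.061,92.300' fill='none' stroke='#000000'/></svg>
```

Since the viewBox matches the mm dimensions, user units are millimetres directly. The only transform is the Y-flip y_m = 161.986 − y_svg.

Shape 1 is a circle drawn with `<circle>`. Its stroke #000000 means cut at S846, F1509. After flipping Y the toolpath is (120.579,92.359) → (111.173,121.307) → (86.549,139.198) → (56.111,139.198) → (31.487,121.307) → (22.081,92.359) → (31.487,63.411) → (56.111,45.520) → (86.549,45.520) → (111.173,63.411) → (120.579,92.359), returning to the start.

Shape 2 is a line segment drawn with `<path>`. Its stroke #000000 means cut at S846, F1509. After flipping Y the toolpath is (12.545,28.264) → (130.655,64.895).

Shape 3 is a rectangle drawn with `<polygon>`. Its stroke #ff0000 means engrave at S241, F2996. After flipping Y the toolpath is (46.856,116.185) → (70.751,116.185) → (70.751,59.901) → (46.856,59.901) → (46.856,116.185), returning to the start.

Shape 4 is a closed polygon drawn with `<path>`. Its stroke #000000 means cut at S846, F1509. After flipping Y the toolpath is (106.805,65.391) → (96.779,91.885) → (79.674,126.374) → (106.805,65.391), returning to the start.

Shape 5 is a quadratic bezier drawn with `<path>`. Its stroke #000000 means cut at S846, F1509. After flipping Y the toolpath is (72.455,87.554) → (63.863,87.573) → (60.365,85.274) → (61.960,80.659) → (68.649,73.726) → (80.431,64.475).

Shape 6 is a cubic bezier drawn with `<path>`. Its stroke #ff0000 means engrave at S241, F2996. After flipping Y the toolpath is (126.080,122.159) → (123.336,109.152) → (113.177,99.815) → (99.293,94.739) → (85.372,94.515) → (75.104,99.735).

Shape 7 is a closed polygon drawn with `<polygon>`. Its stroke #000000 means cut at S846, F1509. After flipping Y the toolpath is (87.470,122.489) → (39.487,91.438) → (34.912,93.492) → (139.224,91.405) → (87.470,122.489), returning to the start.

Shape 8 is a rectangle drawn with `<polygon>`. Its stroke #000000 means cut at S846, F1509. After flipping Y the toolpath is (77.061,109.469) → (88.577,109.469) → (88.577,69.686) → (77.061,69.686) → (77.061,109.469), returning to the start.

G21
G90
G0 X120.579 Y92.359
M3 S846
G01 X111.173 Y121.307 F1509
G01 X86.549 Y139.198 F1509
G01 X56.111 Y139.198 F1509
G01 X31.487 Y121.307 F1509
G01 X22.081 Y92.359 F1509
G01 X31.487 Y63.411 F1509
G01 X56.111 Y45.520 F1509
G01 X86.549 Y45.520 F1509
G01 X111.173 Y63.411 F1509
G01 X120.579 Y92.359 F1509
M5
G0 X12.545 Y28.264
M3 S846
G01 X130.655 Y64.895 F1509
M5
G0 X46.856 Y116.185
M3 S241
G01 X70.751 Y116.185 F2996
G01 X70.751 Y59.901 F2996
G01 X46.856 Y59.901 F2996
G01 X46.856 Y116.185 F2996
M5
G0 X106.805 Y65.391
M3 S846
G01 X96.779 Y91.885 F1509
G01 X79.674 Y126.374 F1509
G01 X106.805 Y65.391 F1509
M5
G0 X72.455 Y87.554
M3 S846
G01 X63.863 Y87.573 F1509
G01 X60.365 Y85.274 F1509
G01 X61.960 Y80.659 F1509
G01 X68.649 Y73.726 F1509
G01 X80.431 Y64.475 F1509
M5
G0 X126.080 Y122.159
M3 S241
G01 X123.336 Y109.152 F2996
G01 X113.177 Y99.815 F2996
G01 X99.293 Y94.739 F2996
G01 X85.372 Y94.515 F2996
G01 X75.104 Y99.735 F2996
M5
G0 X87.470 Y122.489
M3 S846
G01 X39.487 Y91.438 F1509
G01 X34.912 Y93.492 F1509
G01 X139.224 Y91.405 F1509
G01 X87.470 Y122.489 F1509
M5
G0 X77.061 Y109.469
M3 S846
G01 X88.577 Y109.469 F1509
G01 X88.577 Y69.686 F1509
G01 X77.061 Y69.686 F1509
G01 X77.061 Y109.469 F1509
M5
G0 X0.000 Y0.000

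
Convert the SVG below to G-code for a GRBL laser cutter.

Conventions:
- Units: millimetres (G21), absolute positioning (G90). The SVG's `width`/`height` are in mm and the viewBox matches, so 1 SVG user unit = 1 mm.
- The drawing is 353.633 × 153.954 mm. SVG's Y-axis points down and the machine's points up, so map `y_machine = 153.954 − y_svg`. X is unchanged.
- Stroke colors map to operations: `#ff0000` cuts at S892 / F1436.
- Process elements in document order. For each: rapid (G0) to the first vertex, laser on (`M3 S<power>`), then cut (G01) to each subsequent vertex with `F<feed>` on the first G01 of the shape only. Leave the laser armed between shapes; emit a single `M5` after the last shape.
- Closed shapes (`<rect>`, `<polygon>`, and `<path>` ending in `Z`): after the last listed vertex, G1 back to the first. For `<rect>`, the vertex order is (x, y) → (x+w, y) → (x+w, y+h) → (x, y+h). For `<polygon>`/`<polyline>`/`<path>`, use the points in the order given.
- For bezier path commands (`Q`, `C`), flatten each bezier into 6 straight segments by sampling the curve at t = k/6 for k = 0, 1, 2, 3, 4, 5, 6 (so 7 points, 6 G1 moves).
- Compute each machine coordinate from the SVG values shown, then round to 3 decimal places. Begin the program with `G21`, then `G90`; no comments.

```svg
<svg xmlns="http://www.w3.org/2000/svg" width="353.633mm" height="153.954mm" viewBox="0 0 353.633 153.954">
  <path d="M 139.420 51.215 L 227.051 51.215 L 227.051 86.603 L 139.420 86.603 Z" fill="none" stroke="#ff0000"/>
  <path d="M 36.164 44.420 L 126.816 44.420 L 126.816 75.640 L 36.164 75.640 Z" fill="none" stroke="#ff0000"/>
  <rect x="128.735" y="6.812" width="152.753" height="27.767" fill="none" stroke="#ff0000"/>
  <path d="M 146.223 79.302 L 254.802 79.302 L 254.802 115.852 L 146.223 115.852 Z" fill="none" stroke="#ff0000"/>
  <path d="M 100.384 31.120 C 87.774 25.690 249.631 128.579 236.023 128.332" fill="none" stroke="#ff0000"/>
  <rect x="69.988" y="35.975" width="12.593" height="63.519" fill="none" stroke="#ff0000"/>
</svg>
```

G21
G90
G0 X139.420 Y102.739
M3 S892
G01 X227.051 Y102.739 F1436
G01 X227.051 Y67.351
G01 X139.420 Y67.351
G01 X139.420 Y102.739
G0 X36.164 Y109.534
M3 S892
G01 X126.816 Y109.534 F1436
G01 X126.816 Y78.314
G01 X36.164 Y78.314
G01 X36.164 Y109.534
G0 X128.735 Y147.142
M3 S892
G01 X281.488 Y147.142 F1436
G01 X281.488 Y119.375
G01 X128.735 Y119.375
G01 X128.735 Y147.142
G0 X146.223 Y74.652
M3 S892
G01 X254.802 Y74.652 F1436
G01 X254.802 Y38.102
G01 X146.223 Y38.102
G01 X146.223 Y74.652
G0 X100.384 Y122.834
M3 S892
G01 X106.998 Y117.501 F1436
G01 X132.969 Y99.989
G01 X168.578 Y76.172
G01 X204.103 Y51.922
G01 X229.825 Y33.114
G01 X236.023 Y25.622
G0 X69.988 Y117.979
M3 S892
G01 X82.581 Y117.979 F1436
G01 X82.581 Y54.460
G01 X69.988 Y54.460
G01 X69.988 Y117.979
M5

viewBox `0 0 353.633 153.954` with mm width/height → 1 unit = 1 mm. Flip: y_m = 153.954 − y_svg.

**Shape 1** — `<path>` rectangle, stroke `#ff0000` → cut (S892, F1436). Machine vertices: (139.420,102.739) → (227.051,102.739) → (227.051,67.351) → (139.420,67.351) → (139.420,102.739). Closed: final G1 returns to the first vertex.

**Shape 2** — `<path>` rectangle, stroke `#ff0000` → cut (S892, F1436). Machine vertices: (36.164,109.534) → (126.816,109.534) → (126.816,78.314) → (36.164,78.314) → (36.164,109.534). Closed: final G1 returns to the first vertex.

**Shape 3** — `<rect>` rectangle, stroke `#ff0000` → cut (S892, F1436). Machine vertices: (128.735,147.142) → (281.488,147.142) → (281.488,119.375) → (128.735,119.375) → (128.735,147.142). Closed: final G1 returns to the first vertex.

**Shape 4** — `<path>` rectangle, stroke `#ff0000` → cut (S892, F1436). Machine vertices: (146.223,74.652) → (254.802,74.652) → (254.802,38.102) → (146.223,38.102) → (146.223,74.652). Closed: final G1 returns to the first vertex.

**Shape 5** — `<path>` cubic bezier, stroke `#ff0000` → cut (S892, F1436). Control points (SVG): P0=(100.384,31.120), P1=(87.774,25.690), P2=(249.631,128.579), P3=(236.023,128.332); sampled at t=k/6. Machine vertices: (100.384,122.834) → (106.998,117.501) → (132.969,99.989) → (168.578,76.172) → (204.103,51.922) → (229.825,33.114) → (236.023,25.622). Open path.

**Shape 6** — `<rect>` rectangle, stroke `#ff0000` → cut (S892, F1436). Machine vertices: (69.988,117.979) → (82.581,117.979) → (82.581,54.460) → (69.988,54.460) → (69.988,117.979). Closed: final G1 returns to the first vertex.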